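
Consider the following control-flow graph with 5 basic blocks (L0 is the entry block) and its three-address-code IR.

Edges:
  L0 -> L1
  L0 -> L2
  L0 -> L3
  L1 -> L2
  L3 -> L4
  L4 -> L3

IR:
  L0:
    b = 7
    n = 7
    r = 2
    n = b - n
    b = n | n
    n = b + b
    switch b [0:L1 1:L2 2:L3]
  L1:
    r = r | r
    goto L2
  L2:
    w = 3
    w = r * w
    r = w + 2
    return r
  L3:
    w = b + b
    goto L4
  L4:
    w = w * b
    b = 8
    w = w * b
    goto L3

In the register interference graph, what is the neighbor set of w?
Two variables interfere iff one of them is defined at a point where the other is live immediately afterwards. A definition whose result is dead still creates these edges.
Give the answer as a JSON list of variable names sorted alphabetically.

Answer: ["b", "r"]

Derivation:
Per-block:
  L0: def={b,n,r} ue=∅
  L1: def={r} ue={r}
  L2: def={r,w} ue={r}
  L3: def={w} ue={b}
  L4: def={b,w} ue={b,w}

Liveness:
  L0 li=∅ lo={b,r}
  L1 li={r} lo={r}
  L2 li={r} lo=∅
  L3 li={b} lo={b,w}
  L4 li={b,w} lo={b}

Interference:
  b: {n,r,w}
  n: {b,r}
  r: {b,n,w}
  w: {b,r}

N(w) = ["b", "r"]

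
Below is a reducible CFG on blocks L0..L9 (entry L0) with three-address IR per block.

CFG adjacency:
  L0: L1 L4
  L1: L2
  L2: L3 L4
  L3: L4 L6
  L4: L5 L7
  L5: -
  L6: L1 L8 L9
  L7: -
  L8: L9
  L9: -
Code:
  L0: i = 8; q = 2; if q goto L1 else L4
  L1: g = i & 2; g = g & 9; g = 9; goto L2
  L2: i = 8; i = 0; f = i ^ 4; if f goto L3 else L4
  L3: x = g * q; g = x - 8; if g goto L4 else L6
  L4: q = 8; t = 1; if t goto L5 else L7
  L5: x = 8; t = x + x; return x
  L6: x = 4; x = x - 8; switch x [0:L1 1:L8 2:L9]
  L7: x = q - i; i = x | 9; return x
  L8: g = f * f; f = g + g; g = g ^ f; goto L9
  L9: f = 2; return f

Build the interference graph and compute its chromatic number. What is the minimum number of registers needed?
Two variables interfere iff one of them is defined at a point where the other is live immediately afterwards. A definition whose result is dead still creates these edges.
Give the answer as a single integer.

Per-block:
  L0: def={i,q} ue=∅
  L1: def={g} ue={i}
  L2: def={f,i} ue=∅
  L3: def={g,x} ue={g,q}
  L4: def={q,t} ue=∅
  L5: def={t,x} ue=∅
  L6: def={x} ue=∅
  L7: def={i,x} ue={i,q}
  L8: def={f,g} ue={f}
  L9: def={f} ue=∅

Liveness:
  L0: in=∅ out={i,q}
  L1: in={i,q} out={g,q}
  L2: in={g,q} out={f,g,i,q}
  L3: in={f,g,i,q} out={f,i,q}
  L4: in={i} out={i,q}
  L5: in=∅ out=∅
  L6: in={f,i,q} out={f,i,q}
  L7: in={i,q} out=∅
  L8: in={f} out=∅
  L9: in=∅ out=∅

Conflict graph:
  f: {g,i,q,x}
  g: {f,i,q}
  i: {f,g,q,t,x}
  q: {f,g,i,t,x}
  t: {i,q,x}
  x: {f,i,q,t}

Chromatic number:
  lower bound: {f,g,i,q} mutually conflict ⇒ χ ≥ 4
  assign f→r2 g→r3 i→r0 q→r1 t→r2 x→r3 — no edge inside a register ⇒ χ ≤ 4
  χ = 4

Answer: 4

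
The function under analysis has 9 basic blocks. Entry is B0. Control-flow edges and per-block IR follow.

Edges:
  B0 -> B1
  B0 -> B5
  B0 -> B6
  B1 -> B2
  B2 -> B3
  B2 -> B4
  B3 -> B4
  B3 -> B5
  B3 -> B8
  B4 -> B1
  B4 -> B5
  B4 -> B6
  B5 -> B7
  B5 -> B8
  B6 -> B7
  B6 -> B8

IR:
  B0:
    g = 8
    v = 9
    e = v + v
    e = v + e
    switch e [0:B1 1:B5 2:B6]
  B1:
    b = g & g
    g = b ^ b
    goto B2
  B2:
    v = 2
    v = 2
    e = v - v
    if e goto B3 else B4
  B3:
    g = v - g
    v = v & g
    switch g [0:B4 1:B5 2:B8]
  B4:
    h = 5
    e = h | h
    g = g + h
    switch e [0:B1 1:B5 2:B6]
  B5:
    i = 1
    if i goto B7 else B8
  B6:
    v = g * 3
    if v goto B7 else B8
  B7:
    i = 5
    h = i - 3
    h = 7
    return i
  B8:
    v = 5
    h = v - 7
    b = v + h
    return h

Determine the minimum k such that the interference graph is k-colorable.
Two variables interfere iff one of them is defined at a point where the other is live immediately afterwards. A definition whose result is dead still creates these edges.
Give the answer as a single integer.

Answer: 4

Working:
Per-block:
  B0: def={e,g,v} ue=∅
  B1: def={b,g} ue={g}
  B2: def={e,v} ue=∅
  B3: def={g,v} ue={g,v}
  B4: def={e,g,h} ue={g}
  B5: def={i} ue=∅
  B6: def={v} ue={g}
  B7: def={h,i} ue=∅
  B8: def={b,h,v} ue=∅

Liveness:
  B0 li=∅ lo={g}
  B1 li={g} lo={g}
  B2 li={g} lo={g,v}
  B3 li={g,v} lo={g}
  B4 li={g} lo={g}
  B5 li=∅ lo=∅
  B6 li={g} lo=∅
  B7 li=∅ lo=∅
  B8 li=∅ lo=∅

Interfere edges:
  b — {h}
  e — {g,h,v}
  g — {e,h,v}
  h — {b,e,g,i,v}
  i — {h}
  v — {e,g,h}

Registers:
  {e,g,h,v} pairwise interfere (4-clique) ⇒ χ ≥ 4
  4-colouring: r0={h}  r1={b,e,i}  r2={g}  r3={v}
  χ = 4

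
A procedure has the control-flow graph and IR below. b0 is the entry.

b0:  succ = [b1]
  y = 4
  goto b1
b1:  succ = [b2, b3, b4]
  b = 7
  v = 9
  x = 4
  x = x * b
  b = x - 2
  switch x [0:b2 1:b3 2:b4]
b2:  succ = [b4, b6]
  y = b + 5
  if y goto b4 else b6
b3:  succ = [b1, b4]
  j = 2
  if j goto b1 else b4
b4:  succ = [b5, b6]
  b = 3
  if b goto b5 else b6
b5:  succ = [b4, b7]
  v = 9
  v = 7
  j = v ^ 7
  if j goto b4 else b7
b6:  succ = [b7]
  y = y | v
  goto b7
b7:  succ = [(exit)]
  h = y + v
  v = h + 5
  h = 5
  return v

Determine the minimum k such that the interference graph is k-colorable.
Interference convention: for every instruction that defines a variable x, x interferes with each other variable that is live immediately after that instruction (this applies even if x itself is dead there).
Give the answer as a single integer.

Answer: 4

Working:
def/use:
  b0: {y} / ∅
  b1: {b,v,x} / ∅
  b2: {y} / {b}
  b3: {j} / ∅
  b4: {b} / ∅
  b5: {j,v} / ∅
  b6: {y} / {v,y}
  b7: {h,v} / {v,y}

Liveness:
  live b0: ∅→{y}
  live b1: {y}→{b,v,y}
  live b2: {b,v}→{v,y}
  live b3: {v,y}→{v,y}
  live b4: {v,y}→{v,y}
  live b5: {y}→{v,y}
  live b6: {v,y}→{v,y}
  live b7: {v,y}→∅

Interference:
  b — {v,x,y}
  h — {v}
  j — {v,y}
  v — {b,h,j,x,y}
  x — {b,v,y}
  y — {b,j,v,x}

Registers:
  {b,v,x,y} pairwise interfere (4-clique) ⇒ χ ≥ 4
  4-colouring: r0={v}  r1={h,y}  r2={b,j}  r3={x}
  χ = 4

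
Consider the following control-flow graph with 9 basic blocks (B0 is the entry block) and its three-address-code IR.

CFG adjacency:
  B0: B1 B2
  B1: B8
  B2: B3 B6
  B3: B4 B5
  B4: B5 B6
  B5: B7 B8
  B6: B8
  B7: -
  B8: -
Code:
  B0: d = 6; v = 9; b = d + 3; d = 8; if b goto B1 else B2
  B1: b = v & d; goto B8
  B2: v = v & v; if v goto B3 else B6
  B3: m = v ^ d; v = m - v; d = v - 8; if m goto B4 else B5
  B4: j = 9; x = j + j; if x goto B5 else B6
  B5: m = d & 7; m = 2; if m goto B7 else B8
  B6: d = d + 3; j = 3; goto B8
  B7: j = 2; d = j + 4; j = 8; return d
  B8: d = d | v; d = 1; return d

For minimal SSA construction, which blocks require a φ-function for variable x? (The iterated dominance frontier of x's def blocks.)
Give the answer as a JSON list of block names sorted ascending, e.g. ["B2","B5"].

Answer: ["B5", "B6", "B8"]

Derivation:
idom tree: B1←B0 B2←B0 B3←B2 B4←B3 B5←B3 B6←B2 B7←B5 B8←B0
Join-block Dom:
  B5: preds {B3,B4}: {B0,B2,B3} ∩ {B0,B2,B3,B4} = {B0,B2,B3}; idom=B3
  B6: preds {B2,B4}: {B0,B2} ∩ {B0,B2,B3,B4} = {B0,B2}; idom=B2
  B8: preds {B1,B5,B6}: {B0,B1} ∩ {B0,B2,B3,B5} ∩ {B0,B2,B6} = {B0}; idom=B0

Frontier:
  join B5 pred B3: · stop@B3
  join B5 pred B4: B4 stop@B3
  join B6 pred B2: · stop@B2
  join B6 pred B4: B4→B3 stop@B2
  join B8 pred B1: B1 stop@B0
  join B8 pred B5: B5→B3→B2 stop@B0
  join B8 pred B6: B6→B2 stop@B0
  B0: DF=∅
  B1: DF={B8}
  B2: DF={B8}
  B3: DF={B6,B8}
  B4: DF={B5,B6}
  B5: DF={B8}
  B6: DF={B8}
  B7: DF=∅
  B8: DF=∅

φ for x: defs {B4}
  DF⁺ = {B5,B6,B8}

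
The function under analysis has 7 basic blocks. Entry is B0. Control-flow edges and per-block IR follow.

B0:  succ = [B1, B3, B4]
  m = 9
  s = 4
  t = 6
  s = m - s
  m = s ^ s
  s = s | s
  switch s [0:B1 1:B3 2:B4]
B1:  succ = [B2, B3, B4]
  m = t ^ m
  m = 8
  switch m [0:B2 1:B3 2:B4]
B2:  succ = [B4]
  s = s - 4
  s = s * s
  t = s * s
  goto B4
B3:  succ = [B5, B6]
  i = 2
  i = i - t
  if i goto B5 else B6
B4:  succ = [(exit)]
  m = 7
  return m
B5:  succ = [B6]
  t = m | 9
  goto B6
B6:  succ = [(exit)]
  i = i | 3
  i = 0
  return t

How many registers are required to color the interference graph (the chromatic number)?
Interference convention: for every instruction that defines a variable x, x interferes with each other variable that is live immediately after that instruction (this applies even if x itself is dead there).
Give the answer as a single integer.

Answer: 3

Analysis:
Block summaries:
  B0 def {m,s,t} use ∅
  B1 def {m} use {m,t}
  B2 def {s,t} use {s}
  B3 def {i} use {t}
  B4 def {m} use ∅
  B5 def {t} use {m}
  B6 def {i} use {i,t}

Live sets:
  live B0: ∅→{m,s,t}
  live B1: {m,s,t}→{m,s,t}
  live B2: {s}→∅
  live B3: {m,t}→{i,m,t}
  live B4: ∅→∅
  live B5: {i,m}→{i,t}
  live B6: {i,t}→∅

Interfere edges:
  i — {m,t}
  m — {i,s,t}
  s — {m,t}
  t — {i,m,s}

Colouring:
  clique {i,m,t} ⇒ need ≥ 3
  3-colouring: R0={m}  R1={t}  R2={i,s}
  χ = 3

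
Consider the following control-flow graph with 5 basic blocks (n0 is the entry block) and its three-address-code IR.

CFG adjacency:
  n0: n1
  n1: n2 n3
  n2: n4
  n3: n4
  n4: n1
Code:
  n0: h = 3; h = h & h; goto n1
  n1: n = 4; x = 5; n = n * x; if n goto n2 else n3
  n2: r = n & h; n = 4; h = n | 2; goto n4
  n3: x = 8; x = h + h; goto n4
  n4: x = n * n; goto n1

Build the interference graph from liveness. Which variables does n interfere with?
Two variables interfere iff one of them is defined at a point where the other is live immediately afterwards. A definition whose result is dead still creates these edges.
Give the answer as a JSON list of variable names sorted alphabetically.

def/use:
  n0: def={h} ue=∅
  n1: def={n,x} ue=∅
  n2: def={h,n,r} ue={h,n}
  n3: def={x} ue={h}
  n4: def={x} ue={n}

Live sets:
  live n0: ∅→{h}
  live n1: {h}→{h,n}
  live n2: {h,n}→{h,n}
  live n3: {h,n}→{h,n}
  live n4: {h,n}→{h}

Conflict graph:
  h: {n,x}
  n: {h,x}
  r: ∅
  x: {h,n}

N(n) = ["h", "x"]

Answer: ["h", "x"]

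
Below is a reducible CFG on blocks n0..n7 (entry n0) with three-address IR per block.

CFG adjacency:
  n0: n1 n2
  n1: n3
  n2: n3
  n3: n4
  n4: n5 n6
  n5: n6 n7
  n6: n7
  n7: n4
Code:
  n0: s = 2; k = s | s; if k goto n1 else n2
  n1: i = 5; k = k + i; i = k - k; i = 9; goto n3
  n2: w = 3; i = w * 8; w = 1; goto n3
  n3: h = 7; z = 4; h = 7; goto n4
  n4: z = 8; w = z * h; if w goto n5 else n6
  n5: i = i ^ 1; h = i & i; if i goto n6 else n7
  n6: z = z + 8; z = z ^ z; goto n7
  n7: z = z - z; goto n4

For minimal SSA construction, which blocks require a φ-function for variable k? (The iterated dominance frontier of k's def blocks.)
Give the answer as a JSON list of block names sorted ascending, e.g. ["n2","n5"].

idom tree: n1←n0 n2←n0 n3←n0 n4←n3 n5←n4 n6←n4 n7←n4
Dom at joins:
  n3: preds {n1,n2}: {n0,n1} ∩ {n0,n2} = {n0}; idom=n0
  n4: preds {n3,n7}: {n0,n3} ∩ {n0,n3,n4,n7} = {n0,n3}; idom=n3
  n6: preds {n4,n5}: {n0,n3,n4} ∩ {n0,n3,n4,n5} = {n0,n3,n4}; idom=n4
  n7: preds {n5,n6}: {n0,n3,n4,n5} ∩ {n0,n3,n4,n6} = {n0,n3,n4}; idom=n4

DF derivation:
  n3←n1: walk n1 to n0
  n3←n2: walk n2 to n0
  n4←n3: walk · to n3
  n4←n7: walk n7→n4 to n3
  n6←n4: walk · to n4
  n6←n5: walk n5 to n4
  n7←n5: walk n5 to n4
  n7←n6: walk n6 to n4
  n0 → ∅
  n1 → {n3}
  n2 → {n3}
  n3 → ∅
  n4 → {n4}
  n5 → {n6,n7}
  n6 → {n7}
  n7 → {n4}

φ for k: defs {n0,n1}
  DF⁺ = {n3}

Answer: ["n3"]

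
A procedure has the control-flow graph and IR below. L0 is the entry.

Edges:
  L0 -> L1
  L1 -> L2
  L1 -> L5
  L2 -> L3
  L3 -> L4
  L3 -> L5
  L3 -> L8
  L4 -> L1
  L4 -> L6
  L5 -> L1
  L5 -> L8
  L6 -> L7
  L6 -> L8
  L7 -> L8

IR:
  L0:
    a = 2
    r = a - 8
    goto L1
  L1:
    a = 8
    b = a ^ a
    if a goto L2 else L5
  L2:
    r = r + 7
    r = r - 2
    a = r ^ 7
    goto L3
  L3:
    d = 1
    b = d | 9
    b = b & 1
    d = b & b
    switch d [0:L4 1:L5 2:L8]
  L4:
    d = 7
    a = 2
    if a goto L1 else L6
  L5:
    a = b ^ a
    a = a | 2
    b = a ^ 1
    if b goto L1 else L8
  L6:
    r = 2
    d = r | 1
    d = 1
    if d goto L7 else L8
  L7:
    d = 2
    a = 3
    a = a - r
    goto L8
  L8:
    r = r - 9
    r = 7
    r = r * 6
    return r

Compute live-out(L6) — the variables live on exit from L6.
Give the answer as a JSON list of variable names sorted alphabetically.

Answer: ["r"]

Working:
Per-block:
  L0 def {a,r} use ∅
  L1 def {a,b} use ∅
  L2 def {a,r} use {r}
  L3 def {b,d} use ∅
  L4 def {a,d} use ∅
  L5 def {a,b} use {a,b}
  L6 def {d,r} use ∅
  L7 def {a,d} use {r}
  L8 def {r} use {r}

Live sets:
  L0: in=∅ out={r}
  L1: in={r} out={a,b,r}
  L2: in={r} out={a,r}
  L3: in={a,r} out={a,b,r}
  L4: in={r} out={r}
  L5: in={a,b,r} out={r}
  L6: in=∅ out={r}
  L7: in={r} out={r}
  L8: in={r} out=∅

live-out(L6) = ["r"]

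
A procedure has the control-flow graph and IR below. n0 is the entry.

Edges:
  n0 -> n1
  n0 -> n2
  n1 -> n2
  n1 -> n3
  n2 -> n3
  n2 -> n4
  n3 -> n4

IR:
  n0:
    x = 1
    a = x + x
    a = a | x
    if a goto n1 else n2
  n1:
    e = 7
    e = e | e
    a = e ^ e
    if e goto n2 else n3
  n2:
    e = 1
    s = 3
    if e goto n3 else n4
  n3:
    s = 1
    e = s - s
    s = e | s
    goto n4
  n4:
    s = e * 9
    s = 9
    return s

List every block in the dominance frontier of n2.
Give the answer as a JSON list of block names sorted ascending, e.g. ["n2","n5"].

idom tree: n1←n0 n2←n0 n3←n0 n4←n0
Dom∩ at merges:
  n2: preds {n0,n1}: {n0} ∩ {n0,n1} = {n0}; idom=n0
  n3: preds {n1,n2}: {n0,n1} ∩ {n0,n2} = {n0}; idom=n0
  n4: preds {n2,n3}: {n0,n2} ∩ {n0,n3} = {n0}; idom=n0

DF walk-up:
  join n2 pred n0: · stop@n0
  join n2 pred n1: n1 stop@n0
  join n3 pred n1: n1 stop@n0
  join n3 pred n2: n2 stop@n0
  join n4 pred n2: n2 stop@n0
  join n4 pred n3: n3 stop@n0
  DF(n0)=∅
  DF(n1)={n2,n3}
  DF(n2)={n3,n4}
  DF(n3)={n4}
  DF(n4)=∅

DF(n2) = ["n3", "n4"]

Answer: ["n3", "n4"]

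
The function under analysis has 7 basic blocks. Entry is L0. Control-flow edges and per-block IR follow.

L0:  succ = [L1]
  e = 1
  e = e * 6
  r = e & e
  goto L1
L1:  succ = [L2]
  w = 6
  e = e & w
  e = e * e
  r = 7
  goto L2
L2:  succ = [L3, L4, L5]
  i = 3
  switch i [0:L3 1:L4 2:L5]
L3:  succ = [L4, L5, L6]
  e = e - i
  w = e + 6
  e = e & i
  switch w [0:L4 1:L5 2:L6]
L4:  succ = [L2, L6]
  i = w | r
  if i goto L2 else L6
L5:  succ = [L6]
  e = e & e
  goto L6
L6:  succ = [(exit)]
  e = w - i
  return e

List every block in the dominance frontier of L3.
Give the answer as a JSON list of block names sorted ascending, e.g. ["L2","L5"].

idom tree: L1←L0 L2←L1 L3←L2 L4←L2 L5←L2 L6←L2
Dom at joins:
  L2: preds {L1,L4}: {L0,L1} ∩ {L0,L1,L2,L4} = {L0,L1}; idom=L1
  L4: preds {L2,L3}: {L0,L1,L2} ∩ {L0,L1,L2,L3} = {L0,L1,L2}; idom=L2
  L5: preds {L2,L3}: {L0,L1,L2} ∩ {L0,L1,L2,L3} = {L0,L1,L2}; idom=L2
  L6: preds {L3,L4,L5}: {L0,L1,L2,L3} ∩ {L0,L1,L2,L4} ∩ {L0,L1,L2,L5} = {L0,L1,L2}; idom=L2

DF walk-up:
  join L2 pred L1: · stop@L1
  join L2 pred L4: L4→L2 stop@L1
  join L4 pred L2: · stop@L2
  join L4 pred L3: L3 stop@L2
  join L5 pred L2: · stop@L2
  join L5 pred L3: L3 stop@L2
  join L6 pred L3: L3 stop@L2
  join L6 pred L4: L4 stop@L2
  join L6 pred L5: L5 stop@L2
  L0 → ∅
  L1 → ∅
  L2 → {L2}
  L3 → {L4,L5,L6}
  L4 → {L2,L6}
  L5 → {L6}
  L6 → ∅

DF(L3) = ["L4", "L5", "L6"]

Answer: ["L4", "L5", "L6"]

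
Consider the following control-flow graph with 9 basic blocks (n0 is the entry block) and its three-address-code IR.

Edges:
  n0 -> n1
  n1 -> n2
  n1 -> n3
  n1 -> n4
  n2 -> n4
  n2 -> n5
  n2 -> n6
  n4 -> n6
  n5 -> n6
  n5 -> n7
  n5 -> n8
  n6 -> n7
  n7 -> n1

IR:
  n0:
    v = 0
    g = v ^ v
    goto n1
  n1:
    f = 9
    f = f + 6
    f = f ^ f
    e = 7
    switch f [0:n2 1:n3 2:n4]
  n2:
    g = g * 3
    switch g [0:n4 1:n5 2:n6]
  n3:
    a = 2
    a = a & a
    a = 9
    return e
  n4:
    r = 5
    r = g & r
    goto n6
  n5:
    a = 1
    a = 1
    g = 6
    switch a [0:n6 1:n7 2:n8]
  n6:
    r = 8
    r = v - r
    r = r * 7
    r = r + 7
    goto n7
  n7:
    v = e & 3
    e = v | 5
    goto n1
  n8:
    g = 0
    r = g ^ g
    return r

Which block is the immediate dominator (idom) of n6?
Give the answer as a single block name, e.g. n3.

idom tree: n1←n0 n2←n1 n3←n1 n4←n1 n5←n2 n6←n1 n7←n1 n8←n5
Join-block Dom:
  n1: preds {n0,n7}: {n0} ∩ {n0,n1,n7} = {n0}; idom=n0
  n4: preds {n1,n2}: {n0,n1} ∩ {n0,n1,n2} = {n0,n1}; idom=n1
  n6: preds {n2,n4,n5}: {n0,n1,n2} ∩ {n0,n1,n4} ∩ {n0,n1,n2,n5} = {n0,n1}; idom=n1
  n7: preds {n5,n6}: {n0,n1,n2,n5} ∩ {n0,n1,n6} = {n0,n1}; idom=n1

idom(n6) = n1

Answer: n1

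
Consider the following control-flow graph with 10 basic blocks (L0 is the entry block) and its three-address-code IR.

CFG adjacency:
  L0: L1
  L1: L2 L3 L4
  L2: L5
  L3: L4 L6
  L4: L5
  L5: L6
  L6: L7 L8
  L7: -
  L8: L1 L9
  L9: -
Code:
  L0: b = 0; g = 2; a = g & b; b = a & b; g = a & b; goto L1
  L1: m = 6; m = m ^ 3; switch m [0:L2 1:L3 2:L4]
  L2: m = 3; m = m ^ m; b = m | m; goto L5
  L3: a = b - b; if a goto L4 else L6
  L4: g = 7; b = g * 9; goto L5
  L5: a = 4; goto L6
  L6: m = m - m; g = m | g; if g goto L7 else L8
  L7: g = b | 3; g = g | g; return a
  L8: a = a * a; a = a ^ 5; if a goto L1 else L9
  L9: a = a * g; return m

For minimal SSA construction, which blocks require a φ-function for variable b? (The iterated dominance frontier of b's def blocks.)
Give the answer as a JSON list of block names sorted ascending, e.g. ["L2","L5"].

idom tree: L1←L0 L2←L1 L3←L1 L4←L1 L5←L1 L6←L1 L7←L6 L8←L6 L9←L8
Dom at joins:
  L1: preds {L0,L8}: {L0} ∩ {L0,L1,L6,L8} = {L0}; idom=L0
  L4: preds {L1,L3}: {L0,L1} ∩ {L0,L1,L3} = {L0,L1}; idom=L1
  L5: preds {L2,L4}: {L0,L1,L2} ∩ {L0,L1,L4} = {L0,L1}; idom=L1
  L6: preds {L3,L5}: {L0,L1,L3} ∩ {L0,L1,L5} = {L0,L1}; idom=L1

DF walk-up:
  join L1 pred L0: · stop@L0
  join L1 pred L8: L8→L6→L1 stop@L0
  join L4 pred L1: · stop@L1
  join L4 pred L3: L3 stop@L1
  join L5 pred L2: L2 stop@L1
  join L5 pred L4: L4 stop@L1
  join L6 pred L3: L3 stop@L1
  join L6 pred L5: L5 stop@L1
  DF(L0)=∅
  DF(L1)={L1}
  DF(L2)={L5}
  DF(L3)={L4,L6}
  DF(L4)={L5}
  DF(L5)={L6}
  DF(L6)={L1}
  DF(L7)=∅
  DF(L8)={L1}
  DF(L9)=∅

φ for b: defs {L0,L2,L4}
  DF⁺ = {L1,L5,L6}

Answer: ["L1", "L5", "L6"]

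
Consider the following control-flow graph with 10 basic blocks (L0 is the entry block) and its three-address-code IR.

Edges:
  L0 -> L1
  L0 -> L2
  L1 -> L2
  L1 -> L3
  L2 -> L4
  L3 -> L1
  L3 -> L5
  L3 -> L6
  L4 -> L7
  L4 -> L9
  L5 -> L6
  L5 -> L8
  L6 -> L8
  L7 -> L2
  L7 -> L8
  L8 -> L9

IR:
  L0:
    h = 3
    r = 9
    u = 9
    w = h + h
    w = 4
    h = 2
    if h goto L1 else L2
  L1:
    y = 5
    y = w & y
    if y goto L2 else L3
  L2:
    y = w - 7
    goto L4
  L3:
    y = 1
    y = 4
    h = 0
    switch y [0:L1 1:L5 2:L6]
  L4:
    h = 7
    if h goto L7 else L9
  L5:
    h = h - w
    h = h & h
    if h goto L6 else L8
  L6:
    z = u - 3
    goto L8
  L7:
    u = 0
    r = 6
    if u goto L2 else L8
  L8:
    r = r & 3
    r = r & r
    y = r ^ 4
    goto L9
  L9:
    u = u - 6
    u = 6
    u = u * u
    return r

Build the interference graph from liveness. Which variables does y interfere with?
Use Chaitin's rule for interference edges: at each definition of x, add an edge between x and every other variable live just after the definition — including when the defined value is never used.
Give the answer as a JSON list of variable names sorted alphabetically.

def/use:
  L0 def {h,r,u,w} use ∅
  L1 def {y} use {w}
  L2 def {y} use {w}
  L3 def {h,y} use ∅
  L4 def {h} use ∅
  L5 def {h} use {h,w}
  L6 def {z} use {u}
  L7 def {r,u} use ∅
  L8 def {r,y} use {r}
  L9 def {u} use {r,u}

Backward fixpoint:
  live L0: ∅→{r,u,w}
  live L1: {r,u,w}→{r,u,w}
  live L2: {r,u,w}→{r,u,w}
  live L3: {r,u,w}→{h,r,u,w}
  live L4: {r,u,w}→{r,u,w}
  live L5: {h,r,u,w}→{r,u}
  live L6: {r,u}→{r,u}
  live L7: {w}→{r,u,w}
  live L8: {r,u}→{r,u}
  live L9: {r,u}→∅

Conflict graph:
  h — {r,u,w,y}
  r — {h,u,w,y,z}
  u — {h,r,w,y,z}
  w — {h,r,u,y}
  y — {h,r,u,w}
  z — {r,u}

N(y) = ["h", "r", "u", "w"]

Answer: ["h", "r", "u", "w"]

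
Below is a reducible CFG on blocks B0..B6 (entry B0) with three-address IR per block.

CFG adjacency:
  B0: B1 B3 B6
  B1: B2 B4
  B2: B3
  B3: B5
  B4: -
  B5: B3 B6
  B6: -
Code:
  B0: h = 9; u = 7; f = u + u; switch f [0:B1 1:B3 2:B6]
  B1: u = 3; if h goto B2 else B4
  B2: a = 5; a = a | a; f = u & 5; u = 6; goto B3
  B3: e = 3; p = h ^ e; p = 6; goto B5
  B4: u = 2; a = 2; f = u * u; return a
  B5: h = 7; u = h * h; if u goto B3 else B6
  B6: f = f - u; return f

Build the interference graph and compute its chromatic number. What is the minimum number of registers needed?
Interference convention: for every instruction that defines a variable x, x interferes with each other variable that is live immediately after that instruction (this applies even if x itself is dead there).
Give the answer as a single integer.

Answer: 4

Derivation:
Block summaries:
  B0 def {f,h,u} use ∅
  B1 def {u} use {h}
  B2 def {a,f,u} use {u}
  B3 def {e,p} use {h}
  B4 def {a,f,u} use ∅
  B5 def {h,u} use ∅
  B6 def {f} use {f,u}

Backward fixpoint:
  B0: in=∅ out={f,h,u}
  B1: in={h} out={h,u}
  B2: in={h,u} out={f,h}
  B3: in={f,h} out={f}
  B4: in=∅ out=∅
  B5: in={f} out={f,h,u}
  B6: in={f,u} out=∅

Interference:
  a: {f,h,u}
  e: {f,h}
  f: {a,e,h,p,u}
  h: {a,e,f,u}
  p: {f}
  u: {a,f,h}

Colouring:
  clique {a,f,h,u} ⇒ need ≥ 4
  4-colouring: R0={f}  R1={h,p}  R2={a,e}  R3={u}
  χ = 4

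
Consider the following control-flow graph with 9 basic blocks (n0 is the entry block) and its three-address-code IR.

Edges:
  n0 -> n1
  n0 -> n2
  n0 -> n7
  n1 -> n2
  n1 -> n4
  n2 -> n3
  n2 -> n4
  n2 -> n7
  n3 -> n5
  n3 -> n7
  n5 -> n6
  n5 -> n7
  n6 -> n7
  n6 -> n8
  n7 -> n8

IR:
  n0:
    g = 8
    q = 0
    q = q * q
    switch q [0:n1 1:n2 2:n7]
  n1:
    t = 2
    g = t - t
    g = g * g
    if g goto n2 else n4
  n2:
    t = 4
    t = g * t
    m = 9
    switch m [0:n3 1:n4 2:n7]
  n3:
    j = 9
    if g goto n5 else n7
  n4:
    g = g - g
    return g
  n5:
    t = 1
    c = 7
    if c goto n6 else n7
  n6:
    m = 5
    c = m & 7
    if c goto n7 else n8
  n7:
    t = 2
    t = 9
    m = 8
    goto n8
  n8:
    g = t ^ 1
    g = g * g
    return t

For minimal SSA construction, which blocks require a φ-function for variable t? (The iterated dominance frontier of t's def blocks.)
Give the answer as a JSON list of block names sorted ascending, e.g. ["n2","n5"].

idom tree: n1←n0 n2←n0 n3←n2 n4←n0 n5←n3 n6←n5 n7←n0 n8←n0
Join-block Dom:
  n2: preds {n0,n1}: {n0} ∩ {n0,n1} = {n0}; idom=n0
  n4: preds {n1,n2}: {n0,n1} ∩ {n0,n2} = {n0}; idom=n0
  n7: preds {n0,n2,n3,n5,n6}: {n0} ∩ {n0,n2} ∩ {n0,n2,n3} ∩ {n0,n2,n3,n5} ∩ {n0,n2,n3,n5,n6} = {n0}; idom=n0
  n8: preds {n6,n7}: {n0,n2,n3,n5,n6} ∩ {n0,n7} = {n0}; idom=n0

DF walk-up:
  n2←n0: walk · to n0
  n2←n1: walk n1 to n0
  n4←n1: walk n1 to n0
  n4←n2: walk n2 to n0
  n7←n0: walk · to n0
  n7←n2: walk n2 to n0
  n7←n3: walk n3→n2 to n0
  n7←n5: walk n5→n3→n2 to n0
  n7←n6: walk n6→n5→n3→n2 to n0
  n8←n6: walk n6→n5→n3→n2 to n0
  n8←n7: walk n7 to n0
  DF(n0)=∅
  DF(n1)={n2,n4}
  DF(n2)={n4,n7,n8}
  DF(n3)={n7,n8}
  DF(n4)=∅
  DF(n5)={n7,n8}
  DF(n6)={n7,n8}
  DF(n7)={n8}
  DF(n8)=∅

φ for t: defs {n1,n2,n5,n7}
  DF⁺ = {n2,n4,n7,n8}

Answer: ["n2", "n4", "n7", "n8"]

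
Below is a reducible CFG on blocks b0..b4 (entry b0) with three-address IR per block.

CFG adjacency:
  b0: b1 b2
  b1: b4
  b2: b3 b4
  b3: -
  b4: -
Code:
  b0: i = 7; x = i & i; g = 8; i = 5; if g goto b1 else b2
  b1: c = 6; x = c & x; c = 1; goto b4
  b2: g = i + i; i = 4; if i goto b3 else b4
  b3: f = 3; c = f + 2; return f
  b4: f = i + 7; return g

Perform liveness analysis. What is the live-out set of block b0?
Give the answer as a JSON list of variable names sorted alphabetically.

Answer: ["g", "i", "x"]

Working:
def/use:
  b0: {g,i,x} / ∅
  b1: {c,x} / {x}
  b2: {g,i} / {i}
  b3: {c,f} / ∅
  b4: {f} / {g,i}

Backward fixpoint:
  live b0: ∅→{g,i,x}
  live b1: {g,i,x}→{g,i}
  live b2: {i}→{g,i}
  live b3: ∅→∅
  live b4: {g,i}→∅

live-out(b0) = ["g", "i", "x"]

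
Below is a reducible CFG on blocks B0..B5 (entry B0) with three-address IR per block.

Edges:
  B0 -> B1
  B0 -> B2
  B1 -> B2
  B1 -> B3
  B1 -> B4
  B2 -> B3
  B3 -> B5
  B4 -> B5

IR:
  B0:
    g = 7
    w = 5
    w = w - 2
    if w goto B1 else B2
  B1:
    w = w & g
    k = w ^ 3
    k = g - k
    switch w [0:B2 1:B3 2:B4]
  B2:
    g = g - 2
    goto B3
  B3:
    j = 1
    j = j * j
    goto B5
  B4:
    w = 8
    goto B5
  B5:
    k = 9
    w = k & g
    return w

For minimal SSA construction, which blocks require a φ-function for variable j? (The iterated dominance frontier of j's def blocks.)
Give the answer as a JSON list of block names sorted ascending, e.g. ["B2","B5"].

idom tree: B1←B0 B2←B0 B3←B0 B4←B1 B5←B0
Join-block Dom:
  B2: preds {B0,B1}: {B0} ∩ {B0,B1} = {B0}; idom=B0
  B3: preds {B1,B2}: {B0,B1} ∩ {B0,B2} = {B0}; idom=B0
  B5: preds {B3,B4}: {B0,B3} ∩ {B0,B1,B4} = {B0}; idom=B0

Frontier:
  join B2 pred B0: · stop@B0
  join B2 pred B1: B1 stop@B0
  join B3 pred B1: B1 stop@B0
  join B3 pred B2: B2 stop@B0
  join B5 pred B3: B3 stop@B0
  join B5 pred B4: B4→B1 stop@B0
  DF(B0)=∅
  DF(B1)={B2,B3,B5}
  DF(B2)={B3}
  DF(B3)={B5}
  DF(B4)={B5}
  DF(B5)=∅

φ for j: defs {B3}
  DF⁺ = {B5}

Answer: ["B5"]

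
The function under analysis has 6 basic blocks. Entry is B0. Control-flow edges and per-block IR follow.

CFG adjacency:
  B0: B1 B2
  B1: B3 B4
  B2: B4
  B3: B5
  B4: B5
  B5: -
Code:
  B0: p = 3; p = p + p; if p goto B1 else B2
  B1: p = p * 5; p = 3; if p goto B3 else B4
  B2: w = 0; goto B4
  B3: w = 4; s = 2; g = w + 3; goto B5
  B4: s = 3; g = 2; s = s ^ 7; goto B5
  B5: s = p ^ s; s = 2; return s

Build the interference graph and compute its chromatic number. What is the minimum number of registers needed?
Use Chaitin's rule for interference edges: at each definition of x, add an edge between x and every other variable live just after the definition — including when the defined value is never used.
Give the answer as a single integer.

def/use:
  B0 def {p} use ∅
  B1 def {p} use {p}
  B2 def {w} use ∅
  B3 def {g,s,w} use ∅
  B4 def {g,s} use ∅
  B5 def {s} use {p,s}

Live sets:
  live B0: ∅→{p}
  live B1: {p}→{p}
  live B2: {p}→{p}
  live B3: {p}→{p,s}
  live B4: {p}→{p,s}
  live B5: {p,s}→∅

Conflict graph:
  g: {p,s}
  p: {g,s,w}
  s: {g,p,w}
  w: {p,s}

Registers:
  {g,p,s} pairwise interfere (3-clique) ⇒ χ ≥ 3
  3-colouring: R0={p}  R1={s}  R2={g,w}
  χ = 3

Answer: 3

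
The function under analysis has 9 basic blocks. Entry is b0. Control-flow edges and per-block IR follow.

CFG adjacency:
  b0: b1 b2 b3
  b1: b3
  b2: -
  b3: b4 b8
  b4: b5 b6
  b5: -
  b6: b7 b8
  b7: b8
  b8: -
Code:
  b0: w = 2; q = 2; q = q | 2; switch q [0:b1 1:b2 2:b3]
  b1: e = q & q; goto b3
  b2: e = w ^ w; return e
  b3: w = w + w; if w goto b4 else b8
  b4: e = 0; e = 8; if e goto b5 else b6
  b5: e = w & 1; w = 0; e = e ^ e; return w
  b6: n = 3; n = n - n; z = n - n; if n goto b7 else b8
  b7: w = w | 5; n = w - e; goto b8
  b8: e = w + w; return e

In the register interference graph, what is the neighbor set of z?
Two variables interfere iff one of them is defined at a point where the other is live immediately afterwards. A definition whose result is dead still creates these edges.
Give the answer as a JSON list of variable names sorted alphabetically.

Block summaries:
  b0 def {q,w} use ∅
  b1 def {e} use {q}
  b2 def {e} use {w}
  b3 def {w} use {w}
  b4 def {e} use ∅
  b5 def {e,w} use {w}
  b6 def {n,z} use ∅
  b7 def {n,w} use {e,w}
  b8 def {e} use {w}

Live sets:
  live b0: ∅→{q,w}
  live b1: {q,w}→{w}
  live b2: {w}→∅
  live b3: {w}→{w}
  live b4: {w}→{e,w}
  live b5: {w}→∅
  live b6: {e,w}→{e,w}
  live b7: {e,w}→{w}
  live b8: {w}→∅

Conflict graph:
  e — {n,w,z}
  n — {e,w,z}
  q — {w}
  w — {e,n,q,z}
  z — {e,n,w}

N(z) = ["e", "n", "w"]

Answer: ["e", "n", "w"]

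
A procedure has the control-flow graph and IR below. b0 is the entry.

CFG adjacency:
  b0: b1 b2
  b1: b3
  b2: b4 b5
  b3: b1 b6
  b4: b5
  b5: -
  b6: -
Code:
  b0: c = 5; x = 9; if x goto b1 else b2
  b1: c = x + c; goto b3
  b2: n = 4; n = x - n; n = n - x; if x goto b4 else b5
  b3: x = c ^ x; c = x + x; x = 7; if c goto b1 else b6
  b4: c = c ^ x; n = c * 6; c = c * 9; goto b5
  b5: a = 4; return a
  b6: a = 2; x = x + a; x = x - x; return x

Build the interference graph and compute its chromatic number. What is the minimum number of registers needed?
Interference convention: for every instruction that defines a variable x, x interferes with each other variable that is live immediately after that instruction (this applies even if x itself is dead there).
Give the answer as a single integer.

Per-block:
  b0: def={c,x} ue=∅
  b1: def={c} ue={c,x}
  b2: def={n} ue={x}
  b3: def={c,x} ue={c,x}
  b4: def={c,n} ue={c,x}
  b5: def={a} ue=∅
  b6: def={a,x} ue={x}

Live sets:
  b0: in=∅ out={c,x}
  b1: in={c,x} out={c,x}
  b2: in={c,x} out={c,x}
  b3: in={c,x} out={c,x}
  b4: in={c,x} out=∅
  b5: in=∅ out=∅
  b6: in={x} out=∅

Interfere edges:
  a — {x}
  c — {n,x}
  n — {c,x}
  x — {a,c,n}

Registers:
  lower bound: {c,n,x} mutually conflict ⇒ χ ≥ 3
  assign a→c1 c→c1 n→c2 x→c0 — no edge inside a register ⇒ χ ≤ 3
  χ = 3

Answer: 3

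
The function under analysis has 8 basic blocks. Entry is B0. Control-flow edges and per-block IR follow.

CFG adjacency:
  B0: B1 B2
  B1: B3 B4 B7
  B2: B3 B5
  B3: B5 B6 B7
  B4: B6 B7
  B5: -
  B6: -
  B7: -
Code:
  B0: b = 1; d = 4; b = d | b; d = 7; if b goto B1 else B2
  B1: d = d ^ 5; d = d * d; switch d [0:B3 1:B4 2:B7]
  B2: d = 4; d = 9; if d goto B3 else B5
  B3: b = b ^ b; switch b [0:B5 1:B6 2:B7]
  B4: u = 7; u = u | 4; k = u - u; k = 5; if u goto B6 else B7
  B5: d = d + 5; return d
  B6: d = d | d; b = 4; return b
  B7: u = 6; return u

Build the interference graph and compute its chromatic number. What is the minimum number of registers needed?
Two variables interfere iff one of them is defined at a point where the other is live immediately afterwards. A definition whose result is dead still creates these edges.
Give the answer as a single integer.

Answer: 3

Analysis:
Per-block:
  B0: def={b,d} ue=∅
  B1: def={d} ue={d}
  B2: def={d} ue=∅
  B3: def={b} ue={b}
  B4: def={k,u} ue=∅
  B5: def={d} ue={d}
  B6: def={b,d} ue={d}
  B7: def={u} ue=∅

Liveness:
  B0 li=∅ lo={b,d}
  B1 li={b,d} lo={b,d}
  B2 li={b} lo={b,d}
  B3 li={b,d} lo={d}
  B4 li={d} lo={d}
  B5 li={d} lo=∅
  B6 li={d} lo=∅
  B7 li=∅ lo=∅

Interfere edges:
  b — {d}
  d — {b,k,u}
  k — {d,u}
  u — {d,k}

Registers:
  clique {d,k,u} ⇒ need ≥ 3
  3-colouring: R0={d}  R1={b,k}  R2={u}
  χ = 3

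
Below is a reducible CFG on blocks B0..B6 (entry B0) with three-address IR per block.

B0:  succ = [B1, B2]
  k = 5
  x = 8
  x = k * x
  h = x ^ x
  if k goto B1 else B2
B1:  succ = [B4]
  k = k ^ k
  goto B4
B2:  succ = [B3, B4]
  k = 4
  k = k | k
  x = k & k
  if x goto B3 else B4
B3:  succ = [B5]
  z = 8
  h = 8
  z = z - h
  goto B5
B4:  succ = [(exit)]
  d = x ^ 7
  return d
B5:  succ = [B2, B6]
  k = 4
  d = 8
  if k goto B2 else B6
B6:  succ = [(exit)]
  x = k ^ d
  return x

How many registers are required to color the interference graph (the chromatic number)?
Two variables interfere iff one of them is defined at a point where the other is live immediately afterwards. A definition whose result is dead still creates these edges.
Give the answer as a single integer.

Per-block:
  B0: {h,k,x} / ∅
  B1: {k} / {k}
  B2: {k,x} / ∅
  B3: {h,z} / ∅
  B4: {d} / {x}
  B5: {d,k} / ∅
  B6: {x} / {d,k}

Liveness:
  B0 li=∅ lo={k,x}
  B1 li={k,x} lo={x}
  B2 li=∅ lo={x}
  B3 li=∅ lo=∅
  B4 li={x} lo=∅
  B5 li=∅ lo={d,k}
  B6 li={d,k} lo=∅

Interference:
  d: {k}
  h: {k,x,z}
  k: {d,h,x}
  x: {h,k}
  z: {h}

Colouring:
  clique {h,k,x} ⇒ need ≥ 3
  3-colouring: R0={d,h}  R1={k,z}  R2={x}
  χ = 3

Answer: 3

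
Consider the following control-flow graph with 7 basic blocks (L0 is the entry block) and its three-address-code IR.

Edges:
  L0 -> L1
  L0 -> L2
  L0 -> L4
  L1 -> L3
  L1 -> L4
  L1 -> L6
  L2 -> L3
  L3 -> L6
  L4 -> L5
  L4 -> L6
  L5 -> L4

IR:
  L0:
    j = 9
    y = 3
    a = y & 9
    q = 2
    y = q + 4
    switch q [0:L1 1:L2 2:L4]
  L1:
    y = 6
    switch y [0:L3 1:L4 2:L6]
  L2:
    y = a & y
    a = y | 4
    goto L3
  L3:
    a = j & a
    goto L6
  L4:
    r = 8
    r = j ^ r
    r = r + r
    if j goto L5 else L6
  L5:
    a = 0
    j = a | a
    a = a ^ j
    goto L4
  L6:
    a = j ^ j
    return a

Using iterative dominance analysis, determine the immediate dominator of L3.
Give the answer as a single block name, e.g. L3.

Answer: L0

Working:
idom tree: L1←L0 L2←L0 L3←L0 L4←L0 L5←L4 L6←L0
Join-block Dom:
  L3: preds {L1,L2}: {L0,L1} ∩ {L0,L2} = {L0}; idom=L0
  L4: preds {L0,L1,L5}: {L0} ∩ {L0,L1} ∩ {L0,L4,L5} = {L0}; idom=L0
  L6: preds {L1,L3,L4}: {L0,L1} ∩ {L0,L3} ∩ {L0,L4} = {L0}; idom=L0

idom(L3) = L0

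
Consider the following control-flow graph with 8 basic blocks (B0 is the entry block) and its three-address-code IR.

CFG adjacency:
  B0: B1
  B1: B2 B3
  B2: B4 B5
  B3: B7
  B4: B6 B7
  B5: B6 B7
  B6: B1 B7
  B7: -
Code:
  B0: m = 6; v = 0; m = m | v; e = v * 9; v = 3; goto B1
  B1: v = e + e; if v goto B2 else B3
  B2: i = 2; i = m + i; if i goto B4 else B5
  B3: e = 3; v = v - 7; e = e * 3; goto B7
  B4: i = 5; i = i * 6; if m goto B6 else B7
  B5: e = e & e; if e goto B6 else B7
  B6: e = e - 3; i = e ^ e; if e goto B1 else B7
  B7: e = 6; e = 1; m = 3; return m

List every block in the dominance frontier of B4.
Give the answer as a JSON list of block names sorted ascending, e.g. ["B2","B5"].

Answer: ["B6", "B7"]

Working:
idom tree: B1←B0 B2←B1 B3←B1 B4←B2 B5←B2 B6←B2 B7←B1
Join-block Dom:
  B1: preds {B0,B6}: {B0} ∩ {B0,B1,B2,B6} = {B0}; idom=B0
  B6: preds {B4,B5}: {B0,B1,B2,B4} ∩ {B0,B1,B2,B5} = {B0,B1,B2}; idom=B2
  B7: preds {B3,B4,B5,B6}: {B0,B1,B3} ∩ {B0,B1,B2,B4} ∩ {B0,B1,B2,B5} ∩ {B0,B1,B2,B6} = {B0,B1}; idom=B1

Frontier:
  B1←B0: walk · to B0
  B1←B6: walk B6→B2→B1 to B0
  B6←B4: walk B4 to B2
  B6←B5: walk B5 to B2
  B7←B3: walk B3 to B1
  B7←B4: walk B4→B2 to B1
  B7←B5: walk B5→B2 to B1
  B7←B6: walk B6→B2 to B1
  B0: DF=∅
  B1: DF={B1}
  B2: DF={B1,B7}
  B3: DF={B7}
  B4: DF={B6,B7}
  B5: DF={B6,B7}
  B6: DF={B1,B7}
  B7: DF=∅

DF(B4) = ["B6", "B7"]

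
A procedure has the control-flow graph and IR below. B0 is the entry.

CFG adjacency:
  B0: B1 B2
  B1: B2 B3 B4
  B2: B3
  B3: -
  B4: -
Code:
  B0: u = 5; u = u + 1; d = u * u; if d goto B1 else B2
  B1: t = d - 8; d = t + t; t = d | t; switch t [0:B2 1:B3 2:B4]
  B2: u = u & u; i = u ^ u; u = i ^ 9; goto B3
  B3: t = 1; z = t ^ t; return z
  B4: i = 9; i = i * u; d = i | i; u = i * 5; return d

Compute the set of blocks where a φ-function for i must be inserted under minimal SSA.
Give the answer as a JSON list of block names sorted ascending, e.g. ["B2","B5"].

idom tree: B1←B0 B2←B0 B3←B0 B4←B1
Dom∩ at merges:
  B2: preds {B0,B1}: {B0} ∩ {B0,B1} = {B0}; idom=B0
  B3: preds {B1,B2}: {B0,B1} ∩ {B0,B2} = {B0}; idom=B0

Frontier:
  join B2 pred B0: · stop@B0
  join B2 pred B1: B1 stop@B0
  join B3 pred B1: B1 stop@B0
  join B3 pred B2: B2 stop@B0
  B0: DF=∅
  B1: DF={B2,B3}
  B2: DF={B3}
  B3: DF=∅
  B4: DF=∅

φ for i: defs {B2,B4}
  DF⁺ = {B3}

Answer: ["B3"]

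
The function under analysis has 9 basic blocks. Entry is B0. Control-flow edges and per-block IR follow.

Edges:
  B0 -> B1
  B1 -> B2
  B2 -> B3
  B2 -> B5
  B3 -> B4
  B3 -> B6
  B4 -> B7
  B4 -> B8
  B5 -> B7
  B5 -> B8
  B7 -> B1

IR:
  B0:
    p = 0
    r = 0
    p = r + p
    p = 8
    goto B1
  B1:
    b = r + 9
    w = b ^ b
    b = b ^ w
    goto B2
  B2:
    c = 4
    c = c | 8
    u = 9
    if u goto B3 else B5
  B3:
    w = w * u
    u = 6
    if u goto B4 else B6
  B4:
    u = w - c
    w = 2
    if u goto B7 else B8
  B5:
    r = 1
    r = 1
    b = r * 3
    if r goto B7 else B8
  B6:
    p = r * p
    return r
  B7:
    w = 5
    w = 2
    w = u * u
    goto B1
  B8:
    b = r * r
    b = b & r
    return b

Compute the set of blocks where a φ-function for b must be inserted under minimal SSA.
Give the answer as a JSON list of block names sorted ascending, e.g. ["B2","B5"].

Answer: ["B1", "B7", "B8"]

Analysis:
idom tree: B1←B0 B2←B1 B3←B2 B4←B3 B5←B2 B6←B3 B7←B2 B8←B2
Join-block Dom:
  B1: preds {B0,B7}: {B0} ∩ {B0,B1,B2,B7} = {B0}; idom=B0
  B7: preds {B4,B5}: {B0,B1,B2,B3,B4} ∩ {B0,B1,B2,B5} = {B0,B1,B2}; idom=B2
  B8: preds {B4,B5}: {B0,B1,B2,B3,B4} ∩ {B0,B1,B2,B5} = {B0,B1,B2}; idom=B2

DF derivation:
  B1←B0: walk · to B0
  B1←B7: walk B7→B2→B1 to B0
  B7←B4: walk B4→B3 to B2
  B7←B5: walk B5 to B2
  B8←B4: walk B4→B3 to B2
  B8←B5: walk B5 to B2
  B0 → ∅
  B1 → {B1}
  B2 → {B1}
  B3 → {B7,B8}
  B4 → {B7,B8}
  B5 → {B7,B8}
  B6 → ∅
  B7 → {B1}
  B8 → ∅

φ for b: defs {B1,B5,B8}
  DF⁺ = {B1,B7,B8}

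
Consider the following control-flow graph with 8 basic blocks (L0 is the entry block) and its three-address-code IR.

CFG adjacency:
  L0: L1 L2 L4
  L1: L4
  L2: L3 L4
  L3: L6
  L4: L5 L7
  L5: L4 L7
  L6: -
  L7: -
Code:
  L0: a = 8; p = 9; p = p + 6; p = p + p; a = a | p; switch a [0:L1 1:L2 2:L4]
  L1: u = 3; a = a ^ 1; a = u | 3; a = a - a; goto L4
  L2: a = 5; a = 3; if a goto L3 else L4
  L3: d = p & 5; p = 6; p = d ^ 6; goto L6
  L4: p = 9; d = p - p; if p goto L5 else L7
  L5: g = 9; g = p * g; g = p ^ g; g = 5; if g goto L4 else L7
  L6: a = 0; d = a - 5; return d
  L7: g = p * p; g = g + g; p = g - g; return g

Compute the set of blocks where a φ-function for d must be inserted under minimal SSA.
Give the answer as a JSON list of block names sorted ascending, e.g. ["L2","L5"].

Answer: ["L4"]

Derivation:
idom tree: L1←L0 L2←L0 L3←L2 L4←L0 L5←L4 L6←L3 L7←L4
Join-block Dom:
  L4: preds {L0,L1,L2,L5}: {L0} ∩ {L0,L1} ∩ {L0,L2} ∩ {L0,L4,L5} = {L0}; idom=L0
  L7: preds {L4,L5}: {L0,L4} ∩ {L0,L4,L5} = {L0,L4}; idom=L4

DF derivation:
  join L4 pred L0: · stop@L0
  join L4 pred L1: L1 stop@L0
  join L4 pred L2: L2 stop@L0
  join L4 pred L5: L5→L4 stop@L0
  join L7 pred L4: · stop@L4
  join L7 pred L5: L5 stop@L4
  L0: DF=∅
  L1: DF={L4}
  L2: DF={L4}
  L3: DF=∅
  L4: DF={L4}
  L5: DF={L4,L7}
  L6: DF=∅
  L7: DF=∅

φ for d: defs {L3,L4,L6}
  DF⁺ = {L4}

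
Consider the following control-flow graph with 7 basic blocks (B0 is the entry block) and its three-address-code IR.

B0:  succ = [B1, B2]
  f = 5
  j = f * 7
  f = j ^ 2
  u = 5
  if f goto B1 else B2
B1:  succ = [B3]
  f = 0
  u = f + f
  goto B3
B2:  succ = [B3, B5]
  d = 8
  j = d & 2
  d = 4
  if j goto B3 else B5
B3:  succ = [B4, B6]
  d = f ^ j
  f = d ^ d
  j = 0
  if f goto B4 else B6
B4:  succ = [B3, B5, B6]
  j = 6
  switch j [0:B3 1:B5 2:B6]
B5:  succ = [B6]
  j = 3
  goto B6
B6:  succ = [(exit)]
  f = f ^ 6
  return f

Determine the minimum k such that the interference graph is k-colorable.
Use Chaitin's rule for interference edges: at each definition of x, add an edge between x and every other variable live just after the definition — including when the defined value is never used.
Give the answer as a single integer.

Per-block:
  B0: def={f,j,u} ue=∅
  B1: def={f,u} ue=∅
  B2: def={d,j} ue=∅
  B3: def={d,f,j} ue={f,j}
  B4: def={j} ue=∅
  B5: def={j} ue=∅
  B6: def={f} ue={f}

Liveness:
  B0: in=∅ out={f,j}
  B1: in={j} out={f,j}
  B2: in={f} out={f,j}
  B3: in={f,j} out={f}
  B4: in={f} out={f,j}
  B5: in={f} out={f}
  B6: in={f} out=∅

Interfere edges:
  d — {f,j}
  f — {d,j,u}
  j — {d,f,u}
  u — {f,j}

Registers:
  {d,f,j} pairwise interfere (3-clique) ⇒ χ ≥ 3
  assign d→r2 f→r0 j→r1 u→r2 — no edge inside a register ⇒ χ ≤ 3
  χ = 3

Answer: 3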